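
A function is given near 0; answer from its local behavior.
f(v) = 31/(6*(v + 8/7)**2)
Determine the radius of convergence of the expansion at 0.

The radius of convergence is 8/7.

Denominator factor (v + 8/7)^2: pole of order 2 at -8/7, modulus 8/7.
The radius of convergence is the smallest modulus among the singular points: 8/7.


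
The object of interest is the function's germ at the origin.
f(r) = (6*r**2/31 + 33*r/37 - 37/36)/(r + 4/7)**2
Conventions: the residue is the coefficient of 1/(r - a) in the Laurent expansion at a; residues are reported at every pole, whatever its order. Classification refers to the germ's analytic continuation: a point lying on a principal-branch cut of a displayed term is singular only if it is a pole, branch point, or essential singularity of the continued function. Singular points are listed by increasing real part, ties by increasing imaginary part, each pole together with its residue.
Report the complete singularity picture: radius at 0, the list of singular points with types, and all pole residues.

Denominator factor (r + 4/7)^2: pole of order 2 at -4/7, modulus 4/7.
The radius of convergence is the smallest modulus among the singular points: 4/7.
At the order-2 pole -4/7 set g(r) = (r - (-4/7))^2*f(r) = 6*r**2/31 + 33*r/37 - 37/36.
Order-2 pole: residue = g'(a); g'(-4/7) = 5385/8029, so the residue is 5385/8029.

Radius of convergence at 0: 4/7.
At -4/7: a pole of order 2; residue 5385/8029.


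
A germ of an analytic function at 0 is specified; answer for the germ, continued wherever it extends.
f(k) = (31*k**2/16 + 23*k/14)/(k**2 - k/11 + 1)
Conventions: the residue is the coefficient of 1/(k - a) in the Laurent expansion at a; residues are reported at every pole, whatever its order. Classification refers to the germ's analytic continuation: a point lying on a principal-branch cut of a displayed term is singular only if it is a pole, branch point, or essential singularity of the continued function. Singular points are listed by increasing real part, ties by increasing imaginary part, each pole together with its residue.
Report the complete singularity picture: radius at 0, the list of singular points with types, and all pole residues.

Radius of convergence at 0: 1.
At (1/22) - ((1/22)*sqrt(483))*i: a pole of order 1; residue (2241/2464) - ((50273/1190112)*sqrt(483))*i.
At (1/22) + ((1/22)*sqrt(483))*i: a pole of order 1; residue (2241/2464) + ((50273/1190112)*sqrt(483))*i.

Denominator factor (k**2 - k/11 + 1): discriminant -483/121, complex-conjugate roots (1/22) + ((1/22)*sqrt(483))*i and (1/22) - ((1/22)*sqrt(483))*i; poles of order 1, moduli 1 and 1.
The radius of convergence is the smallest modulus among the singular points: 1.
The factor k**2 - k/11 + 1 splits as (k - a)(k - a') with a = (1/22) - ((1/22)*sqrt(483))*i, a' = (1/22) + ((1/22)*sqrt(483))*i. At the order-1 pole a set g(k) = (k - a)*f(k) = [31*k**2/16 + 23*k/14] / (k - a').
Simple pole: residue = g(a) at a = (1/22) - ((1/22)*sqrt(483))*i, which is (2241/2464) - ((50273/1190112)*sqrt(483))*i.
The factor k**2 - k/11 + 1 splits as (k - a)(k - a') with a = (1/22) + ((1/22)*sqrt(483))*i, a' = (1/22) - ((1/22)*sqrt(483))*i. At the order-1 pole a set g(k) = (k - a)*f(k) = [31*k**2/16 + 23*k/14] / (k - a').
Simple pole: residue = g(a) at a = (1/22) + ((1/22)*sqrt(483))*i, which is (2241/2464) + ((50273/1190112)*sqrt(483))*i.
List the singular points by increasing real part (a conjugate pair: the negative imaginary part first).


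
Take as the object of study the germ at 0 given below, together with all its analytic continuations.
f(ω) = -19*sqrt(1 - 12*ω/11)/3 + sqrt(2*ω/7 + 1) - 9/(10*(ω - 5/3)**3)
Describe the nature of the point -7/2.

The term (1)*sqrt(1 - ω/(-7/2)) has argument 1 - -7/2/(-7/2) = 0 at -7/2: a square-root (algebraic, two-sheeted) branch point; the remaining terms are analytic or single-valued there.

The point is an algebraic (square-root) branch point.


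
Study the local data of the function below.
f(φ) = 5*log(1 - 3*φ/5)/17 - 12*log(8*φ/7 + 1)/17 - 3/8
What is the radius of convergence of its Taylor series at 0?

Branch term (-12/17)*log(1 - φ/(-7/8)): its argument vanishes at φ = -7/8, a logarithmic branch point, modulus 7/8.
Branch term (5/17)*log(1 - φ/(5/3)): its argument vanishes at φ = 5/3, a logarithmic branch point, modulus 5/3.
The radius of convergence is the smallest modulus among the singular points: 7/8.

The radius of convergence is 7/8.


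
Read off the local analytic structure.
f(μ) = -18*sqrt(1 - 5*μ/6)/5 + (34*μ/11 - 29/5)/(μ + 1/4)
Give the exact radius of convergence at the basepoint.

The radius of convergence is 1/4.

Denominator factor (μ + 1/4): pole of order 1 at -1/4, modulus 1/4.
Branch term (-18/5)*sqrt(1 - μ/(6/5)): its argument vanishes at μ = 6/5, a square-root branch point, modulus 6/5.
The radius of convergence is the smallest modulus among the singular points: 1/4.


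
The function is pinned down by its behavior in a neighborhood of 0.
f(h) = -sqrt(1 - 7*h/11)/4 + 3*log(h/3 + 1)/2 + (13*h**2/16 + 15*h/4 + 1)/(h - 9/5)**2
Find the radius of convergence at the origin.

The radius of convergence is 11/7.

Denominator factor (h - 9/5)^2: pole of order 2 at 9/5, modulus 9/5.
Branch term (-1/4)*sqrt(1 - h/(11/7)): its argument vanishes at h = 11/7, a square-root branch point, modulus 11/7.
Branch term (3/2)*log(1 - h/(-3)): its argument vanishes at h = -3, a logarithmic branch point, modulus 3.
The radius of convergence is the smallest modulus among the singular points: 11/7.


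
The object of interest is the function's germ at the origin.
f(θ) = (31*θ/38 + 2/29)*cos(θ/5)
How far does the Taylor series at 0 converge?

The radius of convergence is infinite.

The factor cos(θ/5) is entire and contributes no finite singular point.
The polynomial part has no poles.
No finite singular points: the Taylor series at 0 converges everywhere.


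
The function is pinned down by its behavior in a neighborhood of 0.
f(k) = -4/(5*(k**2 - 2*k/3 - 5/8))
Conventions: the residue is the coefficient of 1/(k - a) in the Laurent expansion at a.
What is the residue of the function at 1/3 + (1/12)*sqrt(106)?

The residue is -(12/265)*sqrt(106).

The factor k**2 - 2*k/3 - 5/8 splits as (k - a)(k - a') with a = 1/3 + (1/12)*sqrt(106), a' = 1/3 - (1/12)*sqrt(106). At the order-1 pole a set g(k) = (k - a)*f(k) = [-4/5] / (k - a').
Simple pole: residue = g(a) at a = 1/3 + (1/12)*sqrt(106), which is -(12/265)*sqrt(106).


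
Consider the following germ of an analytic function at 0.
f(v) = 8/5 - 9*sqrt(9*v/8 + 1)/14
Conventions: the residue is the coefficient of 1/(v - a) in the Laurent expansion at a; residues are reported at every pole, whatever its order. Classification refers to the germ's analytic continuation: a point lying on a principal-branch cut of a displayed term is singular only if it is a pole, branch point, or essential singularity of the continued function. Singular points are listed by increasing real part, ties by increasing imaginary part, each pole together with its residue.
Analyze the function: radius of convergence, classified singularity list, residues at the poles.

Radius of convergence at 0: 8/9.
At -8/9: an algebraic (square-root) branch point.

Branch term (-9/14)*sqrt(1 - v/(-8/9)): its argument vanishes at v = -8/9, a square-root branch point, modulus 8/9.
The radius of convergence is the smallest modulus among the singular points: 8/9.


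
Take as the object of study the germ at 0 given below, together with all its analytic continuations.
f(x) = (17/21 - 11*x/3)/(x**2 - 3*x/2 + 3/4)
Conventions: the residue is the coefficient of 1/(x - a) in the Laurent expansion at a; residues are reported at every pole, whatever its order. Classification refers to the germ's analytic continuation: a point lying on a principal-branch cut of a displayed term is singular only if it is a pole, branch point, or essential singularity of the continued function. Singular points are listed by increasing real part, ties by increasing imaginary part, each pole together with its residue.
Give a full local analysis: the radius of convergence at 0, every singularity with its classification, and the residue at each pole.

Denominator factor (x**2 - 3*x/2 + 3/4): discriminant -3/4, complex-conjugate roots (3/4) + ((1/4)*sqrt(3))*i and (3/4) - ((1/4)*sqrt(3))*i; poles of order 1, moduli (1/2)*sqrt(3) and (1/2)*sqrt(3).
The radius of convergence is the smallest modulus among the singular points: (1/2)*sqrt(3).
The factor x**2 - 3*x/2 + 3/4 splits as (x - a)(x - a') with a = (3/4) - ((1/4)*sqrt(3))*i, a' = (3/4) + ((1/4)*sqrt(3))*i. At the order-1 pole a set g(x) = (x - a)*f(x) = [17/21 - 11*x/3] / (x - a').
Simple pole: residue = g(a) at a = (3/4) - ((1/4)*sqrt(3))*i, which is (-11/6) - ((163/126)*sqrt(3))*i.
The factor x**2 - 3*x/2 + 3/4 splits as (x - a)(x - a') with a = (3/4) + ((1/4)*sqrt(3))*i, a' = (3/4) - ((1/4)*sqrt(3))*i. At the order-1 pole a set g(x) = (x - a)*f(x) = [17/21 - 11*x/3] / (x - a').
Simple pole: residue = g(a) at a = (3/4) + ((1/4)*sqrt(3))*i, which is (-11/6) + ((163/126)*sqrt(3))*i.
List the singular points by increasing real part (a conjugate pair: the negative imaginary part first).

Radius of convergence at 0: (1/2)*sqrt(3).
At (3/4) - ((1/4)*sqrt(3))*i: a pole of order 1; residue (-11/6) - ((163/126)*sqrt(3))*i.
At (3/4) + ((1/4)*sqrt(3))*i: a pole of order 1; residue (-11/6) + ((163/126)*sqrt(3))*i.


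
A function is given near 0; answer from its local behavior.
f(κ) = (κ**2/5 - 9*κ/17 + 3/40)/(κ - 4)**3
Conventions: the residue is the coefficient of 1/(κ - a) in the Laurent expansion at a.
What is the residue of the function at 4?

At the order-3 pole 4 set g(κ) = (κ - (4))^3*f(κ) = κ**2/5 - 9*κ/17 + 3/40.
Order-3 pole: residue = g''(a)/2; g''(4) = 2/5, so the residue is 1/5.

The residue is 1/5.


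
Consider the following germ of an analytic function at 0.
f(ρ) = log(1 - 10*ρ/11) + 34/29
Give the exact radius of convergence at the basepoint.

Branch term (1)*log(1 - ρ/(11/10)): its argument vanishes at ρ = 11/10, a logarithmic branch point, modulus 11/10.
The radius of convergence is the smallest modulus among the singular points: 11/10.

The radius of convergence is 11/10.


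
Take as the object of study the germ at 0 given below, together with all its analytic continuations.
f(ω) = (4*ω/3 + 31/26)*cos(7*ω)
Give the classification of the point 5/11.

There is no denominator, hence no pole anywhere.
The factor cos(7*ω) is entire.
So the germ continues analytically to 5/11.

The point is a regular point.


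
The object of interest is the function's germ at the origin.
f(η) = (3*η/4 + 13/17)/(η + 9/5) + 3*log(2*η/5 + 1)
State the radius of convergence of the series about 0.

The radius of convergence is 9/5.

Denominator factor (η + 9/5): pole of order 1 at -9/5, modulus 9/5.
Branch term (3)*log(1 - η/(-5/2)): its argument vanishes at η = -5/2, a logarithmic branch point, modulus 5/2.
The radius of convergence is the smallest modulus among the singular points: 9/5.


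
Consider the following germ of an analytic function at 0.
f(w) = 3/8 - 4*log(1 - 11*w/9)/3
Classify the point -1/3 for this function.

The point is a regular point.

There is no denominator, hence no pole anywhere.
Branch term log(1 - w/(9/11)): argument at -1/3 is 38/27, nonzero, so -1/3 is not its branch point (a point on a principal cut is still regular for the continued germ).
So the germ continues analytically to -1/3.


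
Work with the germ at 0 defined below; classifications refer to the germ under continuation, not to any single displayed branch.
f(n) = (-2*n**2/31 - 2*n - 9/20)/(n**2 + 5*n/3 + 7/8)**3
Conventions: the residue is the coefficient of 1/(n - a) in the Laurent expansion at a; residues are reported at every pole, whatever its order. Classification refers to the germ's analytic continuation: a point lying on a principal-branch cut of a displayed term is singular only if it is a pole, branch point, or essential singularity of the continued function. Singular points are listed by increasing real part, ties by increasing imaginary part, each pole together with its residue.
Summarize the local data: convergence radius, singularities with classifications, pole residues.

Radius of convergence at 0: (1/4)*sqrt(14).
At (-5/6) - ((1/12)*sqrt(26))*i: a pole of order 3; residue ((81216/26195)*sqrt(26))*i.
At (-5/6) + ((1/12)*sqrt(26))*i: a pole of order 3; residue -((81216/26195)*sqrt(26))*i.


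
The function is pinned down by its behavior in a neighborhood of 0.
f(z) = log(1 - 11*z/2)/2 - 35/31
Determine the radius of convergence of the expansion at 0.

Branch term (1/2)*log(1 - z/(2/11)): its argument vanishes at z = 2/11, a logarithmic branch point, modulus 2/11.
The radius of convergence is the smallest modulus among the singular points: 2/11.

The radius of convergence is 2/11.


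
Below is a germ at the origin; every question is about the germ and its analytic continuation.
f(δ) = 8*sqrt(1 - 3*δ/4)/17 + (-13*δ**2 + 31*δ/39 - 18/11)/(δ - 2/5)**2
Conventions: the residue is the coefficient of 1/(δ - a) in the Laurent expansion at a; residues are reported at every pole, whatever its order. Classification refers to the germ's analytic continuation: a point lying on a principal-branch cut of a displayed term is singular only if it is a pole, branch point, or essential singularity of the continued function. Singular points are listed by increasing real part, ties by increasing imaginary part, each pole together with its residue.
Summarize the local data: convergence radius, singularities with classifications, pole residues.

Denominator factor (δ - 2/5)^2: pole of order 2 at 2/5, modulus 2/5.
Branch term (8/17)*sqrt(1 - δ/(4/3)): its argument vanishes at δ = 4/3, a square-root branch point, modulus 4/3.
The radius of convergence is the smallest modulus among the singular points: 2/5.
The branch term is analytic at 2/5 and contributes nothing to the residue; only the rational part matters.
At the order-2 pole 2/5 set g(δ) = (δ - (2/5))^2*(rational part) = -13*δ**2 + 31*δ/39 - 18/11.
Order-2 pole: residue = g'(a); g'(2/5) = -1873/195, so the residue is -1873/195.
List the singular points by increasing real part (a conjugate pair: the negative imaginary part first).

Radius of convergence at 0: 2/5.
At 2/5: a pole of order 2; residue -1873/195.
At 4/3: an algebraic (square-root) branch point.


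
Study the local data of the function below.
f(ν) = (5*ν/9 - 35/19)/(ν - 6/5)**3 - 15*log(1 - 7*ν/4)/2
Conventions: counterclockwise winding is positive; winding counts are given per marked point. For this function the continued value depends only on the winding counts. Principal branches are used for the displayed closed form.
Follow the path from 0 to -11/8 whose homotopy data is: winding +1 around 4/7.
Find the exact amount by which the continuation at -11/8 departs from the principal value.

Continued minus principal equals -(15)*pi*i.

The rational part is single-valued and drops out of the difference; each branch term changes only by its own monodromy.
(-15/2)*log(1 - ν/(4/7)): each positive loop around 4/7 adds 2*pi*i to the log, so winding +1 contributes (-15/2)*(1)*2*pi*i = -(15)*pi*i.
Summing the contributions at ν = -11/8 gives -(15)*pi*i.


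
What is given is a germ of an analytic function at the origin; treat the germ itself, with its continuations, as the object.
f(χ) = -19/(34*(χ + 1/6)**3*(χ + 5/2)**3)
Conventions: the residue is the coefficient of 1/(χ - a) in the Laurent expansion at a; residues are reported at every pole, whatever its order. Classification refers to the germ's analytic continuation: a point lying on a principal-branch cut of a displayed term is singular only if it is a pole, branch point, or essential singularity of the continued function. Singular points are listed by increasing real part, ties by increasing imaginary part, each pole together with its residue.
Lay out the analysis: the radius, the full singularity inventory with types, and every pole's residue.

Denominator factor (χ + 5/2)^3: pole of order 3 at -5/2, modulus 5/2.
Denominator factor (χ + 1/6)^3: pole of order 3 at -1/6, modulus 1/6.
The radius of convergence is the smallest modulus among the singular points: 1/6.
At the order-3 pole -5/2 set g(χ) = (χ - (-5/2))^3*f(χ) = -19/(34*(χ + 1/6)**3).
Order-3 pole: residue = g''(a)/2; g''(-5/2) = 27702/285719, so the residue is 13851/285719.
At the order-3 pole -1/6 set g(χ) = (χ - (-1/6))^3*f(χ) = -19/(34*(χ + 5/2)**3).
Order-3 pole: residue = g''(a)/2; g''(-1/6) = -27702/285719, so the residue is -13851/285719.
List the singular points by increasing real part (a conjugate pair: the negative imaginary part first).

Radius of convergence at 0: 1/6.
At -5/2: a pole of order 3; residue 13851/285719.
At -1/6: a pole of order 3; residue -13851/285719.


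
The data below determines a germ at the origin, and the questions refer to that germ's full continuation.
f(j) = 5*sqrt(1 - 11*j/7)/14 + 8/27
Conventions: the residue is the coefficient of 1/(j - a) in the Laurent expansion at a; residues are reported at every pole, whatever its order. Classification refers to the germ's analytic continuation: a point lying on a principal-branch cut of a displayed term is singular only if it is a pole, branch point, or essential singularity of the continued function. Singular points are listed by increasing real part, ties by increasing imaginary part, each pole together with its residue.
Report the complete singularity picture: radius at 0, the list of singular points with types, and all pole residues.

Radius of convergence at 0: 7/11.
At 7/11: an algebraic (square-root) branch point.

Branch term (5/14)*sqrt(1 - j/(7/11)): its argument vanishes at j = 7/11, a square-root branch point, modulus 7/11.
The radius of convergence is the smallest modulus among the singular points: 7/11.


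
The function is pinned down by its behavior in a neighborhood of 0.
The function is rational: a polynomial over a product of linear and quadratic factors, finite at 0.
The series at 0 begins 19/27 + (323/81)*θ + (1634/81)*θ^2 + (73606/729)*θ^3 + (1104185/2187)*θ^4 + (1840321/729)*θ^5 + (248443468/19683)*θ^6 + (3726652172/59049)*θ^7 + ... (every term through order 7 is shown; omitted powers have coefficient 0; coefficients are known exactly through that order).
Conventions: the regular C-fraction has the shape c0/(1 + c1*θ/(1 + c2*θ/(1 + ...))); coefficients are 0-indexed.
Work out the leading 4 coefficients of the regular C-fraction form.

The regular C-fraction coefficients are [19/27, -17/3, 31/51, -706/1581].

Taylor coefficients (read off): a_0 = 19/27, a_1 = 323/81, a_2 = 1634/81, a_3 = 73606/729.
c0 = a_0 = 19/27. Peel one level at a time: if S = 1 + c*θ/S' with S'(0) = 1, then c is the θ-coefficient of S and S' = c*θ/(S - 1).
S_1 = c0/f = 1 + (-17/3)*θ + (31/9)*θ^2 + ...; c1 = -17/3.
S_2 = c1*θ/(S_1 - 1) = 1 + (31/51)*θ + (706/2601)*θ^2 + ...; c2 = 31/51.
S_3 = c2*θ/(S_2 - 1) = 1 + (-706/1581)*θ + ...; c3 = -706/1581.


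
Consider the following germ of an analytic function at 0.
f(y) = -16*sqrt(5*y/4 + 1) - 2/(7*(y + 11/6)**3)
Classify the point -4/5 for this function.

The term (-16)*sqrt(1 - y/(-4/5)) has argument 1 - -4/5/(-4/5) = 0 at -4/5: a square-root (algebraic, two-sheeted) branch point; the remaining terms are analytic or single-valued there.

The point is an algebraic (square-root) branch point.


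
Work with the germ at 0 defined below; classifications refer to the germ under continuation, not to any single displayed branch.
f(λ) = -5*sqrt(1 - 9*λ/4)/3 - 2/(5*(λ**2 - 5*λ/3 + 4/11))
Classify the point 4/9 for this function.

The point is an algebraic (square-root) branch point.

The term (-5/3)*sqrt(1 - λ/(4/9)) has argument 1 - 4/9/(4/9) = 0 at 4/9: a square-root (algebraic, two-sheeted) branch point; the remaining terms are analytic or single-valued there.


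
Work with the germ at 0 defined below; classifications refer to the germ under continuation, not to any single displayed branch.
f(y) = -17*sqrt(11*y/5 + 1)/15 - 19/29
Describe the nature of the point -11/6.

The point is a regular point.

There is no denominator, hence no pole anywhere.
Branch term sqrt(1 - y/(-5/11)): argument at -11/6 is -91/30, nonzero, so -11/6 is not its branch point (a point on a principal cut is still regular for the continued germ).
So the germ continues analytically to -11/6.


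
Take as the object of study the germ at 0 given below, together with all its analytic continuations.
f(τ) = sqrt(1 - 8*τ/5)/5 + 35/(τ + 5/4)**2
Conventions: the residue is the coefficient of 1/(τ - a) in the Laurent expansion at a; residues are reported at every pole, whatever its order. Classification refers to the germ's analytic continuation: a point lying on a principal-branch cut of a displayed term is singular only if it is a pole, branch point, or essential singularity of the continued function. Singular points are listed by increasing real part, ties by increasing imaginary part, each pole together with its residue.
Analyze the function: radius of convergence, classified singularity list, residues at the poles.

Denominator factor (τ + 5/4)^2: pole of order 2 at -5/4, modulus 5/4.
Branch term (1/5)*sqrt(1 - τ/(5/8)): its argument vanishes at τ = 5/8, a square-root branch point, modulus 5/8.
The radius of convergence is the smallest modulus among the singular points: 5/8.
The branch term is analytic at -5/4 and contributes nothing to the residue; only the rational part matters.
At the order-2 pole -5/4 set g(τ) = (τ - (-5/4))^2*(rational part) = 35.
Order-2 pole: residue = g'(a); g'(-5/4) = 0, so the residue is 0.
List the singular points by increasing real part (a conjugate pair: the negative imaginary part first).

Radius of convergence at 0: 5/8.
At -5/4: a pole of order 2; residue 0.
At 5/8: an algebraic (square-root) branch point.


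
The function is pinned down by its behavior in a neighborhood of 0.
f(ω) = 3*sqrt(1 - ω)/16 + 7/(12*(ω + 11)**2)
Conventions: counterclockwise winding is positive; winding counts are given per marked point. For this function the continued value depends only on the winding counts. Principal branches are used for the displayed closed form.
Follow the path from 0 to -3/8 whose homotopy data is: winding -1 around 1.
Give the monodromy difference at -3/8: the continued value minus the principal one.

Continued minus principal equals -(3/32)*sqrt(22).

The rational part is single-valued and drops out of the difference; each branch term changes only by its own monodromy.
(3/16)*sqrt(1 - ω/(1)): winding -1 is odd, the square root flips sign, contributing -2*(3/16)*sqrt(1 - (-3/8)/(1)) = -2*(3/16)*sqrt(11/8) = -(3/32)*sqrt(22).
Summing the contributions at ω = -3/8 gives -(3/32)*sqrt(22).


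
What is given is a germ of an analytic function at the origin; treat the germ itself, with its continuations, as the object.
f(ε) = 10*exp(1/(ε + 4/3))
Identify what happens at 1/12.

The point is a regular point.

There is no denominator, hence no pole anywhere.
The essential point of exp(1/(ε - (-4/3))) is -4/3, not 1/12.
So the germ continues analytically to 1/12.


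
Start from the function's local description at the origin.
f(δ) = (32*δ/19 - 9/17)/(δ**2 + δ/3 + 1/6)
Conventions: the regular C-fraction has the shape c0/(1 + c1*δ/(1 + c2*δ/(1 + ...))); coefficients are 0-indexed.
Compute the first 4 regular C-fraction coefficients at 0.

Taylor coefficients (expand at 0): a_0 = -54/17, a_1 = 5316/323, a_2 = -4476/323, a_3 = -22944/323.
c0 = a_0 = -54/17. Peel one level at a time: if S = 1 + c*δ/S' with S'(0) = 1, then c is the δ-coefficient of S and S' = c*δ/(S - 1).
S_1 = c0/f = 1 + (886/171)*δ + (657430/29241)*δ^2 + ...; c1 = 886/171.
S_2 = c1*δ/(S_1 - 1) = 1 + (-328715/75753)*δ + (986145/196249)*δ^2 + ...; c2 = -328715/75753.
S_3 = c2*δ/(S_2 - 1) = 1 + (513/443)*δ + ...; c3 = 513/443.

The regular C-fraction coefficients are [-54/17, 886/171, -328715/75753, 513/443].


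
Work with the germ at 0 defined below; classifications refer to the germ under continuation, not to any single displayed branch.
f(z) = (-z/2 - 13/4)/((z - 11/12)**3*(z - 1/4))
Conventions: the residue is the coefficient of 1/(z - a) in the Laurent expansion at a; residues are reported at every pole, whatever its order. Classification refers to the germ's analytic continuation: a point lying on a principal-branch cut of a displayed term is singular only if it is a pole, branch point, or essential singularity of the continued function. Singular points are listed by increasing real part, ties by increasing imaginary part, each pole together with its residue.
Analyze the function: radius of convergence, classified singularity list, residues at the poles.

Denominator factor (z - 11/12)^3: pole of order 3 at 11/12, modulus 11/12.
Denominator factor (z - 1/4): pole of order 1 at 1/4, modulus 1/4.
The radius of convergence is the smallest modulus among the singular points: 1/4.
At the order-1 pole 1/4 set g(z) = (z - (1/4))*f(z) = (-z/2 - 13/4)/(z - 11/12)**3.
Simple pole: residue = g(a) at a = 1/4, which is 729/64.
At the order-3 pole 11/12 set g(z) = (z - (11/12))^3*f(z) = (-z/2 - 13/4)/(z - 1/4).
Order-3 pole: residue = g''(a)/2; g''(11/12) = -729/32, so the residue is -729/64.
List the singular points by increasing real part (a conjugate pair: the negative imaginary part first).

Radius of convergence at 0: 1/4.
At 1/4: a pole of order 1; residue 729/64.
At 11/12: a pole of order 3; residue -729/64.


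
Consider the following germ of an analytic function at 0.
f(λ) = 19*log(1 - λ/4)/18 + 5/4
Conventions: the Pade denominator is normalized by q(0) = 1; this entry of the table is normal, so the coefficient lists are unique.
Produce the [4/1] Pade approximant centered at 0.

The Pade approximant has numerator coefficients [5/4, -37/72, 19/960, 19/17280, 19/276480]; denominator coefficients [1, -1/5].

Taylor coefficients needed (expand at 0): a_0 = 5/4, a_1 = -19/72, a_2 = -19/576, a_3 = -19/3456, a_4 = -19/18432, a_5 = -19/92160.
Write the denominator as Q(λ) = 1 + q1*λ. Requiring Q*f - P = O(λ^6) with deg P <= 4 kills the coefficients of λ^5..λ^5 in Q*f:
  λ^5: a_5 + q1*a_4 = 0, i.e. -19/92160 + (-19/18432)*q1 = 0.
Solving this linear system: q1 = -1/5.
The numerator is Q*f truncated at degree 4: P0 = a_0 = 5/4; P1 = a_1 + q1*a_0 = -37/72; P2 = a_2 + q1*a_1 = 19/960; P3 = a_3 + q1*a_2 = 19/17280; P4 = a_4 + q1*a_3 = 19/276480.


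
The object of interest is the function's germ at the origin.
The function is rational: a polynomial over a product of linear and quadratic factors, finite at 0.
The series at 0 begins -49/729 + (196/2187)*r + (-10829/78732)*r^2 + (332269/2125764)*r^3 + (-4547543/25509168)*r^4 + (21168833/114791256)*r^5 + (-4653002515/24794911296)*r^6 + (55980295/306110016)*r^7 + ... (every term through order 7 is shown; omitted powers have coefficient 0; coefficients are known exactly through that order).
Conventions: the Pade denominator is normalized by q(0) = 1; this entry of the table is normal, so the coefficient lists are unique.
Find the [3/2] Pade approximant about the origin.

Taylor coefficients needed (read off): a_0 = -49/729, a_1 = 196/2187, a_2 = -10829/78732, a_3 = 332269/2125764, a_4 = -4547543/25509168, a_5 = 21168833/114791256.
Write the denominator as Q(r) = 1 + q1*r + q2*r^2. Requiring Q*f - P = O(r^6) with deg P <= 3 kills the coefficients of r^4..r^5 in Q*f:
  r^4: a_4 + q1*a_3 + q2*a_2 = 0, i.e. -4547543/25509168 + (332269/2125764)*q1 + (-10829/78732)*q2 = 0.
  r^5: a_5 + q1*a_4 + q2*a_3 = 0, i.e. 21168833/114791256 + (-4547543/25509168)*q1 + (332269/2125764)*q2 = 0.
Solving this linear system: q1 = -56469725/1995837, q2 = -2403359531/71850132.
The numerator is Q*f truncated at degree 3: P0 = a_0 = -49/729; P1 = a_1 + q1*a_0 = 2897411209/1454965173; P2 = a_2 + q1*a_1 + q2*a_0 = -5564120618/13094686557; P3 = a_3 + q1*a_2 + q2*a_1 = 371280310898/353556537039.

The Pade approximant has numerator coefficients [-49/729, 2897411209/1454965173, -5564120618/13094686557, 371280310898/353556537039]; denominator coefficients [1, -56469725/1995837, -2403359531/71850132].


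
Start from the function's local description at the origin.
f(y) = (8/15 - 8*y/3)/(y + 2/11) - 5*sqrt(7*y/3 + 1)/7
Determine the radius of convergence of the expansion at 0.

Denominator factor (y + 2/11): pole of order 1 at -2/11, modulus 2/11.
Branch term (-5/7)*sqrt(1 - y/(-3/7)): its argument vanishes at y = -3/7, a square-root branch point, modulus 3/7.
The radius of convergence is the smallest modulus among the singular points: 2/11.

The radius of convergence is 2/11.


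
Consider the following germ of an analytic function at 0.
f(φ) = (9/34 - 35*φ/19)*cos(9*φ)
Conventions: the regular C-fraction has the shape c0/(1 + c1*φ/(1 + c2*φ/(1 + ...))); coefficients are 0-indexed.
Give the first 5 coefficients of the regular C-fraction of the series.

Taylor coefficients (expand at 0): a_0 = 9/34, a_1 = -35/19, a_2 = -729/68, a_3 = 2835/38, a_4 = 19683/272.
c0 = a_0 = 9/34. Peel one level at a time: if S = 1 + c*φ/S' with S'(0) = 1, then c is the φ-coefficient of S and S' = c*φ/(S - 1).
S_1 = c0/f = 1 + (1190/171)*φ + (5200721/58482)*φ^2 + ...; c1 = 1190/171.
S_2 = c1*φ/(S_1 - 1) = 1 + (-5200721/406980)*φ + (421258401/5664400)*φ^2 + ...; c2 = -5200721/406980.
S_3 = c2*φ/(S_2 - 1) = 1 + (13851/2380)*φ + (-319750335/20802884)*φ^2 + ...; c3 = 13851/2380.
S_4 = c3*φ/(S_3 - 1) = 1 + (13735575/5200721)*φ + ...; c4 = 13735575/5200721.

The regular C-fraction coefficients are [9/34, 1190/171, -5200721/406980, 13851/2380, 13735575/5200721].


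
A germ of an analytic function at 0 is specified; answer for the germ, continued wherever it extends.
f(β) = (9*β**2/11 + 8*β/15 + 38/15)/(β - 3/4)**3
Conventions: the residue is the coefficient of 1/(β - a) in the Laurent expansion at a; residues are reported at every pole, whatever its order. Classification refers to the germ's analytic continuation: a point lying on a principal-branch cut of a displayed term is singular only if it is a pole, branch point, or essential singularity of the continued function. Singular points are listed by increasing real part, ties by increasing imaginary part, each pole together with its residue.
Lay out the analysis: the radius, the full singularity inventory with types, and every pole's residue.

Radius of convergence at 0: 3/4.
At 3/4: a pole of order 3; residue 9/11.

Denominator factor (β - 3/4)^3: pole of order 3 at 3/4, modulus 3/4.
The radius of convergence is the smallest modulus among the singular points: 3/4.
At the order-3 pole 3/4 set g(β) = (β - (3/4))^3*f(β) = 9*β**2/11 + 8*β/15 + 38/15.
Order-3 pole: residue = g''(a)/2; g''(3/4) = 18/11, so the residue is 9/11.


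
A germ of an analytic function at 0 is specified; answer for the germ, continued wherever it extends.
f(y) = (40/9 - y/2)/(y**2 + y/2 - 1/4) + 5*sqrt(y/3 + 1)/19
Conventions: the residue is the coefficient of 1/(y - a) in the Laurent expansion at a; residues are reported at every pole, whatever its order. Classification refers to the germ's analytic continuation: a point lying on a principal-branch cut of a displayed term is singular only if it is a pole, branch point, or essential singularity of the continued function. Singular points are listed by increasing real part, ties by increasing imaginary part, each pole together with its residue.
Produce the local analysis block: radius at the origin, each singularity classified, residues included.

Denominator factor (y**2 + y/2 - 1/4): discriminant 5/4, real irrational roots -1/4 + (1/4)*sqrt(5) and -1/4 - (1/4)*sqrt(5); poles of order 1, moduli -1/4 + (1/4)*sqrt(5) and 1/4 + (1/4)*sqrt(5).
Branch term (5/19)*sqrt(1 - y/(-3)): its argument vanishes at y = -3, a square-root branch point, modulus 3.
The radius of convergence is the smallest modulus among the singular points: -1/4 + (1/4)*sqrt(5).
The branch term is analytic at -1/4 - (1/4)*sqrt(5) and contributes nothing to the residue; only the rational part matters.
The factor y**2 + y/2 - 1/4 splits as (y - a)(y - a') with a = -1/4 - (1/4)*sqrt(5), a' = -1/4 + (1/4)*sqrt(5). At the order-1 pole a set g(y) = (y - a)*(rational part) = [40/9 - y/2] / (y - a').
Simple pole: residue = g(a) at a = -1/4 - (1/4)*sqrt(5), which is -1/4 - (329/180)*sqrt(5).
The branch term is analytic at -1/4 + (1/4)*sqrt(5) and contributes nothing to the residue; only the rational part matters.
The factor y**2 + y/2 - 1/4 splits as (y - a)(y - a') with a = -1/4 + (1/4)*sqrt(5), a' = -1/4 - (1/4)*sqrt(5). At the order-1 pole a set g(y) = (y - a)*(rational part) = [40/9 - y/2] / (y - a').
Simple pole: residue = g(a) at a = -1/4 + (1/4)*sqrt(5), which is -1/4 + (329/180)*sqrt(5).
List the singular points by increasing real part (a conjugate pair: the negative imaginary part first).

Radius of convergence at 0: -1/4 + (1/4)*sqrt(5).
At -3: an algebraic (square-root) branch point.
At -1/4 - (1/4)*sqrt(5): a pole of order 1; residue -1/4 - (329/180)*sqrt(5).
At -1/4 + (1/4)*sqrt(5): a pole of order 1; residue -1/4 + (329/180)*sqrt(5).


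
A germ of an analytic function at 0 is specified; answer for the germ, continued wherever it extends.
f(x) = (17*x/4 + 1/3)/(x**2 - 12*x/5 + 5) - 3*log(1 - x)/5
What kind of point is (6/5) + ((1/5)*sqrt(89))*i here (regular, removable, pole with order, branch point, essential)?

The denominator factor x**2 - 12*x/5 + 5 vanishes at (6/5) + ((1/5)*sqrt(89))*i and appears to the power 1; the numerator there equals (163/30) + ((17/20)*sqrt(89))*i, nonzero, and no other factor vanishes.
The branch terms are analytic at this point.
Hence a pole whose order is the multiplicity, 1.

The point is a pole of order 1.


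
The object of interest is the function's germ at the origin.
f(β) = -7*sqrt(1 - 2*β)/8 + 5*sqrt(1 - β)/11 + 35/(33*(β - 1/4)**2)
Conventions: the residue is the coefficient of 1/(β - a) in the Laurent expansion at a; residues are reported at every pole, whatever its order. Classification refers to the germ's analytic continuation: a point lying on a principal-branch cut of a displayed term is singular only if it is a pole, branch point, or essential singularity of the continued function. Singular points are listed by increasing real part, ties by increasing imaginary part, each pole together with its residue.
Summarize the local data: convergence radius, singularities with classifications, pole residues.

Denominator factor (β - 1/4)^2: pole of order 2 at 1/4, modulus 1/4.
Branch term (-7/8)*sqrt(1 - β/(1/2)): its argument vanishes at β = 1/2, a square-root branch point, modulus 1/2.
Branch term (5/11)*sqrt(1 - β/(1)): its argument vanishes at β = 1, a square-root branch point, modulus 1.
The radius of convergence is the smallest modulus among the singular points: 1/4.
The branch terms are analytic at 1/4 and contribute nothing to the residue; only the rational part matters.
At the order-2 pole 1/4 set g(β) = (β - (1/4))^2*(rational part) = 35/33.
Order-2 pole: residue = g'(a); g'(1/4) = 0, so the residue is 0.
List the singular points by increasing real part (a conjugate pair: the negative imaginary part first).

Radius of convergence at 0: 1/4.
At 1/4: a pole of order 2; residue 0.
At 1/2: an algebraic (square-root) branch point.
At 1: an algebraic (square-root) branch point.


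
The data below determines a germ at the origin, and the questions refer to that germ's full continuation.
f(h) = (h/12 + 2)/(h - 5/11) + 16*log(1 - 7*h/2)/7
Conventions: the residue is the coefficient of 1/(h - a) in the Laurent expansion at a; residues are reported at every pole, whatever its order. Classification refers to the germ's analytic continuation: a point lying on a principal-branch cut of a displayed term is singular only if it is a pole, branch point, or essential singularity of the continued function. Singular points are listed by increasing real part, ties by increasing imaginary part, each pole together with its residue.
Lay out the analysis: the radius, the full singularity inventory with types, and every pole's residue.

Radius of convergence at 0: 2/7.
At 2/7: a logarithmic branch point.
At 5/11: a pole of order 1; residue 269/132.

Denominator factor (h - 5/11): pole of order 1 at 5/11, modulus 5/11.
Branch term (16/7)*log(1 - h/(2/7)): its argument vanishes at h = 2/7, a logarithmic branch point, modulus 2/7.
The radius of convergence is the smallest modulus among the singular points: 2/7.
The branch term is analytic at 5/11 and contributes nothing to the residue; only the rational part matters.
At the order-1 pole 5/11 set g(h) = (h - (5/11))*(rational part) = h/12 + 2.
Simple pole: residue = g(a) at a = 5/11, which is 269/132.
List the singular points by increasing real part (a conjugate pair: the negative imaginary part first).


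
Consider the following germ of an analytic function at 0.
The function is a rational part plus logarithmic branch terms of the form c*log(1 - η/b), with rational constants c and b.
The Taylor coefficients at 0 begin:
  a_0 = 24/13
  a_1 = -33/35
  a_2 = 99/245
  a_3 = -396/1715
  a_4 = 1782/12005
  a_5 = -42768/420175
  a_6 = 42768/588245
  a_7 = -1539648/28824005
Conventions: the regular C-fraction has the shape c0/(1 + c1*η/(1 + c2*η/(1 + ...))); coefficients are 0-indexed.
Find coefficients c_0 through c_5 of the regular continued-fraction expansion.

Taylor coefficients (read off): a_0 = 24/13, a_1 = -33/35, a_2 = 99/245, a_3 = -396/1715, a_4 = 1782/12005, a_5 = -42768/420175.
c0 = a_0 = 24/13. Peel one level at a time: if S = 1 + c*η/S' with S'(0) = 1, then c is the η-coefficient of S and S' = c*η/(S - 1).
S_1 = c0/f = 1 + (143/280)*η + (3289/78400)*η^2 + ...; c1 = 143/280.
S_2 = c1*η/(S_1 - 1) = 1 + (-23/280)*η + (-3/49)*η^2 + ...; c2 = -23/280.
S_3 = c2*η/(S_2 - 1) = 1 + (-120/161)*η + (3240/3703)*η^2 + ...; c3 = -120/161.
S_4 = c3*η/(S_3 - 1) = 1 + (27/23)*η + (-12/245)*η^2 + ...; c4 = 27/23.
S_5 = c4*η/(S_4 - 1) = 1 + (92/2205)*η + ...; c5 = 92/2205.

The regular C-fraction coefficients are [24/13, 143/280, -23/280, -120/161, 27/23, 92/2205].


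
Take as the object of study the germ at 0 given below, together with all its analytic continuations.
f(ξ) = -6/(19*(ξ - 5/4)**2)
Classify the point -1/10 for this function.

Denominator factors: ξ - 5/4 = -27/20 at ξ = -1/10 — none vanishes.
So the germ continues analytically to -1/10.

The point is a regular point.


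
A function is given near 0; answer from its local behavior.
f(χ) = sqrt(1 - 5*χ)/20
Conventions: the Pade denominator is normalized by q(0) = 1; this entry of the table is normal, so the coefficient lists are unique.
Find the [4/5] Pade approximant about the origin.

The Pade approximant has numerator coefficients [1/20, -11/18, 165/64, -275/64, 6875/3072]; denominator coefficients [1, -175/18, 4375/144, -3125/96, 15625/2304, 3125/4608].

Taylor coefficients needed (expand at 0): a_0 = 1/20, a_1 = -1/8, a_2 = -5/32, a_3 = -25/64, a_4 = -625/512, a_5 = -4375/1024, a_6 = -65625/4096, a_7 = -515625/8192, a_8 = -33515625/131072, a_9 = -279296875/262144.
Write the denominator as Q(χ) = 1 + q1*χ + q2*χ^2 + q3*χ^3 + q4*χ^4 + q5*χ^5. Requiring Q*f - P = O(χ^10) with deg P <= 4 kills the coefficients of χ^5..χ^9 in Q*f:
  χ^5: a_5 + q1*a_4 + q2*a_3 + q3*a_2 + q4*a_1 + q5*a_0 = 0, i.e. -4375/1024 + (-625/512)*q1 + (-25/64)*q2 + (-5/32)*q3 + (-1/8)*q4 + (1/20)*q5 = 0.
  χ^6: a_6 + q1*a_5 + q2*a_4 + q3*a_3 + q4*a_2 + q5*a_1 = 0, i.e. -65625/4096 + (-4375/1024)*q1 + (-625/512)*q2 + (-25/64)*q3 + (-5/32)*q4 + (-1/8)*q5 = 0.
  χ^7: a_7 + q1*a_6 + q2*a_5 + q3*a_4 + q4*a_3 + q5*a_2 = 0, i.e. -515625/8192 + (-65625/4096)*q1 + (-4375/1024)*q2 + (-625/512)*q3 + (-25/64)*q4 + (-5/32)*q5 = 0.
  χ^8: a_8 + q1*a_7 + q2*a_6 + q3*a_5 + q4*a_4 + q5*a_3 = 0, i.e. -33515625/131072 + (-515625/8192)*q1 + (-65625/4096)*q2 + (-4375/1024)*q3 + (-625/512)*q4 + (-25/64)*q5 = 0.
  χ^9: a_9 + q1*a_8 + q2*a_7 + q3*a_6 + q4*a_5 + q5*a_4 = 0, i.e. -279296875/262144 + (-33515625/131072)*q1 + (-515625/8192)*q2 + (-65625/4096)*q3 + (-4375/1024)*q4 + (-625/512)*q5 = 0.
Solving this linear system: q1 = -175/18, q2 = 4375/144, q3 = -3125/96, q4 = 15625/2304, q5 = 3125/4608.
The numerator is Q*f truncated at degree 4: P0 = a_0 = 1/20; P1 = a_1 + q1*a_0 = -11/18; P2 = a_2 + q1*a_1 + q2*a_0 = 165/64; P3 = a_3 + q1*a_2 + q2*a_1 + q3*a_0 = -275/64; P4 = a_4 + q1*a_3 + q2*a_2 + q3*a_1 + q4*a_0 = 6875/3072.
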